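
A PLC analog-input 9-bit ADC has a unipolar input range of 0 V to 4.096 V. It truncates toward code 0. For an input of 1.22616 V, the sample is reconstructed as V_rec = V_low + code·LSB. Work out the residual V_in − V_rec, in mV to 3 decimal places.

2.160 mV

Step size: 4.096 V ÷ 2^9 = 8.000 mV.
(1.22616 − 0)/0.008 = 153.2700; ⌊·⌋ gives code 153.
Code 153 maps back to 0 + 153×0.008 V = 1.224 V.
V_in − V_rec = 0.00216 V = 2.160 mV.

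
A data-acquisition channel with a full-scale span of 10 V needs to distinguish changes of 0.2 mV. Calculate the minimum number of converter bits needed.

16 bits

Number of steps required ≥ 10 V / 0.2 mV = 50000.00.
Need 2^N ≥ 50000.00; 2^15 = 32768, 2^16 = 65536.
Minimum N = 16.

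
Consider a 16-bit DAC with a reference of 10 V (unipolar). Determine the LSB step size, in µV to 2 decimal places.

Full-scale span = 10 V.
LSB = 10 / 2^16 = 10 / 65536 = 0.000152588 V = 152.59 µV.

152.59 µV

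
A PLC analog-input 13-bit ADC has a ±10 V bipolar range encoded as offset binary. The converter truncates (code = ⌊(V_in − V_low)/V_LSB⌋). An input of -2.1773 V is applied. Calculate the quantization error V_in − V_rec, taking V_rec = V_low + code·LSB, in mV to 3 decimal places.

0.434 mV

One LSB is 20 V / 8192 = 2.441 mV.
(-2.1773 − (−10))/0.00244141 = 3204.1779; ⌊·⌋ gives code 3204.
Reconstructed: -2.1777344 V.
Difference: 0.000434375 V → 0.434 mV.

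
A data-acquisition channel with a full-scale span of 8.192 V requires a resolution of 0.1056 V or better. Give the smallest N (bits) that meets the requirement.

Number of steps required ≥ 8.192 V / 0.1056 V = 77.58.
Need 2^N ≥ 77.58; 2^6 = 64, 2^7 = 128.
Minimum N = 7.

7 bits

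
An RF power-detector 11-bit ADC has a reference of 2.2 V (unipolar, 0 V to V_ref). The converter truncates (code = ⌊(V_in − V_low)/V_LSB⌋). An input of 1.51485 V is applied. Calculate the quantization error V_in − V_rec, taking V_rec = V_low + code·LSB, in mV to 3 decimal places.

0.202 mV

Step size: 2.2 V ÷ 2^11 = 1.074 mV.
(V_in − V_low)/LSB = (1.51485 − 0)/0.00107422 = 1410.1876 → code 1410 (floor).
Code 1410 maps back to 0 + 1410×0.00107422 V = 1.5146484 V.
Difference: 0.000201563 V → 0.202 mV.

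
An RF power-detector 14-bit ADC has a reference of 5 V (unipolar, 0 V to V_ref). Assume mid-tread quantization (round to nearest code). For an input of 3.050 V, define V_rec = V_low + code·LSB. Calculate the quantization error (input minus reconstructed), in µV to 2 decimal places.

73.24 µV

Step size: 5 V ÷ 2^14 = 305.18 µV.
Scaled input = 9994.2400 LSBs, so code = 9994.
Code 9994 maps back to 0 + 9994×0.000305176 V = 3.0499268 V.
Error = 3.050 − 3.0499268 = 7.32422e-05 V = 73.24 µV.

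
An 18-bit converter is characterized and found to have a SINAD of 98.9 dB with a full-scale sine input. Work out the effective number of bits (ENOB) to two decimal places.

16.14 bits

ENOB = (SINAD − 1.76) / 6.02 = (98.9 − 1.76)/6.02 = 16.136.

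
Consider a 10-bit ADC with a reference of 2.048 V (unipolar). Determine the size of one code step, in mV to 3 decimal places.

2.000 mV

Full-scale span = 2.048 V.
LSB = 2.048 / 2^10 = 2.048 / 1024 = 0.002 V = 2.000 mV.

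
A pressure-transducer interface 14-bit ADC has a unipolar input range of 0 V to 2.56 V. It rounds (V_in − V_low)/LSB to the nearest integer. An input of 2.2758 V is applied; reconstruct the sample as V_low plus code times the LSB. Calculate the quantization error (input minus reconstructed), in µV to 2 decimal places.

18.75 µV

One LSB is 2.56 V / 16384 = 156.25 µV.
(V_in − V_low)/LSB = (2.2758 − 0)/0.00015625 = 14565.1200 → code 14565 (round).
Code 14565 maps back to 0 + 14565×0.00015625 V = 2.2757813 V.
V_in − V_rec = 1.875e-05 V = 18.75 µV.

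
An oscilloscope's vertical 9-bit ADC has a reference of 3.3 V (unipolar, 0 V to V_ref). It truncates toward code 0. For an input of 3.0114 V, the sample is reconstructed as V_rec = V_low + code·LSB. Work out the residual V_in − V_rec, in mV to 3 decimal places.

1.439 mV

LSB = 3.3/2^9 = 6.445 mV.
Scaled input = 467.2233 LSBs, so code = 467.
V_rec = 0 + 467·0.00644531 = 3.0099609 V.
V_in − V_rec = 0.00143906 V = 1.439 mV.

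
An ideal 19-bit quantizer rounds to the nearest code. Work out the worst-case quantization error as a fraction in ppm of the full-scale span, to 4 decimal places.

0.9537 ppm

Rounding → worst-case error = ½ LSB = V_FS/2^20, so 1e+06/1048576 = 0.953674 ppm of full scale.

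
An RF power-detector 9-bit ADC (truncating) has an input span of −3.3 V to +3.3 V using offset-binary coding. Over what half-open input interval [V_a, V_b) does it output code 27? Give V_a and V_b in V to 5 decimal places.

LSB = 6.6/2^9 = 12.891 mV.
V_a = V_low + 27·LSB = -2.95195 V; V_b = V_low + 28·LSB = -2.93906 V.

[-2.95195 V, -2.93906 V)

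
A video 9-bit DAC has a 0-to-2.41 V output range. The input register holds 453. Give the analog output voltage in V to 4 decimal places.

2.1323 V

LSB = 2.41 V / 2^9 = 4.707 mV.
V_out = 0 + 453 × 0.00470703 V = 2.13229 V.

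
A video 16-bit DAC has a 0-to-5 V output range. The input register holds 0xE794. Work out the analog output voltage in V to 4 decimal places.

4.5230 V

LSB = 5 V / 2^16 = 76.29 µV.
Code 0xE794 = 59284 decimal.
V_out = 0 + 59284 × 7.62939e-05 V = 4.52301 V.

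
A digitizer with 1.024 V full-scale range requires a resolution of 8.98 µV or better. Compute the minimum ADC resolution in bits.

Number of steps required ≥ 1.024 V / 8.98 µV = 114031.18.
Need 2^N ≥ 114031.18; 2^16 = 65536, 2^17 = 131072.
Minimum N = 17.

17 bits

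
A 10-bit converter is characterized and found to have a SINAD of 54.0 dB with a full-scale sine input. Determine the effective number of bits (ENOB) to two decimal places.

8.68 bits

ENOB = (SINAD − 1.76) / 6.02 = (54.0 − 1.76)/6.02 = 8.678.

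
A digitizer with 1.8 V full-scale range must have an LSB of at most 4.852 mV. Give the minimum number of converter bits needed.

Number of steps required ≥ 1.8 V / 4.852 mV = 370.98.
Need 2^N ≥ 370.98; 2^8 = 256, 2^9 = 512.
Minimum N = 9.

9 bits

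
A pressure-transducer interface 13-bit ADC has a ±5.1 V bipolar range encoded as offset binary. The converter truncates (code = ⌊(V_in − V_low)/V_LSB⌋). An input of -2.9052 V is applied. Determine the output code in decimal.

LSB = 10.2 V / 8192 = 1.245 mV.
(-2.9052 − (−5.1)) / 0.00124512 = 1762.726 LSBs.
⌊·⌋(1762.726) = 1762.

code 1762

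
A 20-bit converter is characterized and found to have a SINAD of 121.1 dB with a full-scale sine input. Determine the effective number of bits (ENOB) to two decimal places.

ENOB = (SINAD − 1.76) / 6.02 = (121.1 − 1.76)/6.02 = 19.824.

19.82 bits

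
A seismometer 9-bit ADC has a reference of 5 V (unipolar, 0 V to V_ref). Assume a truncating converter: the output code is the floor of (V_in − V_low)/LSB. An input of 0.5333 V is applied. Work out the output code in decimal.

code 54

LSB = 5 V / 512 = 9.766 mV.
Input sits at 54.610 steps above V_low.
⌊·⌋(54.610) = 54.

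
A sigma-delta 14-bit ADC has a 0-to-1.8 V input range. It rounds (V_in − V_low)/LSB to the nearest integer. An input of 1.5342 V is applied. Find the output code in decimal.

LSB = 1.8 V / 16384 = 109.86 µV.
Input sits at 13964.629 steps above V_low.
So the output code is 13965.

code 13965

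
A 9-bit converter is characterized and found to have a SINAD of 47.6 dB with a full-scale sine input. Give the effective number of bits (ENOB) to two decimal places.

7.61 bits

ENOB = (SINAD − 1.76) / 6.02 = (47.6 − 1.76)/6.02 = 7.615.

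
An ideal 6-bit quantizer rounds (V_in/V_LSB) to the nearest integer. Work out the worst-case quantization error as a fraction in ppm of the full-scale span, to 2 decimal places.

7812.50 ppm

Rounding → worst-case error = ½ LSB = V_FS/2^7, so 1e+06/128 = 7812.5 ppm of full scale.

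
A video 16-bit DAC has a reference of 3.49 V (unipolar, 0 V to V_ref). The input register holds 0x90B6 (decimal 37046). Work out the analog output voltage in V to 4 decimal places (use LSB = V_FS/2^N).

1.9728 V

LSB = 3.49 V / 2^16 = 53.25 µV.
Code 0x90B6 = 37046 decimal.
V_out = 0 + 37046 × 5.32532e-05 V = 1.97282 V.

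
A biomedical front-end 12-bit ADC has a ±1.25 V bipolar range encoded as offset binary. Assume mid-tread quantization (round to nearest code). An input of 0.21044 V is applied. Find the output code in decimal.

With 4096 levels over 2.5 V, one step is 0.610 mV.
(0.21044 − (−1.25)) / 0.000610352 = 2392.785 LSBs.
Round → code 2393.

code 2393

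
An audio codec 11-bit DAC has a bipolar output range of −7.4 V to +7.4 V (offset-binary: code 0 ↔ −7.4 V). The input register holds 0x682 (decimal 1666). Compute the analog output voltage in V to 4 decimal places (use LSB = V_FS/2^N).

4.6395 V

LSB = 14.8 V / 2^11 = 7.227 mV.
Code 0x682 = 1666 decimal.
V_out = (−7.4) + 1666 × 0.00722656 V = 4.63945 V.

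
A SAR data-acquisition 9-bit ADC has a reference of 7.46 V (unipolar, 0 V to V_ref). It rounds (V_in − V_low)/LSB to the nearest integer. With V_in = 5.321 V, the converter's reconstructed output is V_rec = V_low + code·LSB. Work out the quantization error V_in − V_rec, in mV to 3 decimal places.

Step size: 7.46 V ÷ 2^9 = 14.570 mV.
(V_in − V_low)/LSB = (5.321 − 0)/0.0145703 = 365.1946 → code 365 (round).
Reconstructed: 5.3181641 V.
Difference: 0.00283594 V → 2.836 mV.

2.836 mV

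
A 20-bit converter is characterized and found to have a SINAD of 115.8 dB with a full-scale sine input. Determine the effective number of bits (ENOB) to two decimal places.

ENOB = (SINAD − 1.76) / 6.02 = (115.8 − 1.76)/6.02 = 18.944.

18.94 bits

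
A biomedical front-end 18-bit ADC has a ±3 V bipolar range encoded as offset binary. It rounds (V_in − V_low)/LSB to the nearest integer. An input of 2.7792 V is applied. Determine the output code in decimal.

code 252497

With 262144 levels over 6 V, one step is 22.89 µV.
(V_in − V_low)/LSB = (2.7792 − (−3)) / 2.28882e-05 = 252497.101.
So the output code is 252497.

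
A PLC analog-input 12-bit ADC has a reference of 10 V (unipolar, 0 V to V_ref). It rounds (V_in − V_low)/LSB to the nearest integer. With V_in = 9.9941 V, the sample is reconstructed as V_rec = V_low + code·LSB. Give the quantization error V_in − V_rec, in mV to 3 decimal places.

Step size: 10 V ÷ 2^12 = 2.441 mV.
(9.9941 − 0)/0.00244141 = 4093.5834; round gives code 4094.
V_rec = 0 + 4094·0.00244141 = 9.9951172 V.
Difference: -0.00101719 V → -1.017 mV.

-1.017 mV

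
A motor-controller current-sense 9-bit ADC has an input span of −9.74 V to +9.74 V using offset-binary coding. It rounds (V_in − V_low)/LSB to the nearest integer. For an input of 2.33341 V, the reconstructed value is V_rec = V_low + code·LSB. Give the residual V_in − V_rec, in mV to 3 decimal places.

Step size: 19.48 V ÷ 2^9 = 38.047 mV.
(2.33341 − (−9.74))/0.0380469 = 317.3299; round gives code 317.
Reconstructed: 2.3208594 V.
V_in − V_rec = 0.0125506 V = 12.551 mV.

12.551 mV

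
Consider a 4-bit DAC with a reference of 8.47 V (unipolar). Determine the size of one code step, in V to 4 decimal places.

0.5294 V

Full-scale span = 8.47 V.
LSB = 8.47 / 2^4 = 8.47 / 16 = 0.529375 V = 0.5294 V.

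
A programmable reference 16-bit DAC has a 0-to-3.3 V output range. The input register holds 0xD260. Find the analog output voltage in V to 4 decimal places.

LSB = 3.3 V / 2^16 = 50.35 µV.
Code 0xD260 = 53856 decimal.
V_out = 0 + 53856 × 5.0354e-05 V = 2.71187 V.

2.7119 V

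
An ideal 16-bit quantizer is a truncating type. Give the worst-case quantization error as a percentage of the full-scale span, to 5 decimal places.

Truncating → worst-case error = 1 LSB = V_FS/2^16, so 100/65536 = 0.00152588 % of full scale.

0.00153 %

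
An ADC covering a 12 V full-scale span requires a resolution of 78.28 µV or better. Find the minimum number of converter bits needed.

Number of steps required ≥ 12 V / 78.28 µV = 153295.86.
Need 2^N ≥ 153295.86; 2^17 = 131072, 2^18 = 262144.
Minimum N = 18.

18 bits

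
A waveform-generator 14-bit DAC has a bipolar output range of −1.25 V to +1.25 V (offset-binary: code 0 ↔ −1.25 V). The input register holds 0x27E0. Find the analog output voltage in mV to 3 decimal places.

LSB = 2.5 V / 2^14 = 152.59 µV.
Code 0x27E0 = 10208 decimal.
V_out = (−1.25) + 10208 × 0.000152588 V = 0.307617 V.
= 307.617 mV.

307.617 mV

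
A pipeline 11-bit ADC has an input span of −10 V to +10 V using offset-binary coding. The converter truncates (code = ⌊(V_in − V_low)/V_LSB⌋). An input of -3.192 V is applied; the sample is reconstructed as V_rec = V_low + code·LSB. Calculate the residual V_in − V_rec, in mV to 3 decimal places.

One LSB is 20 V / 2048 = 9.766 mV.
Scaled input = 697.1392 LSBs, so code = 697.
Reconstructed: -3.1933594 V.
Difference: 0.00135937 V → 1.359 mV.

1.359 mV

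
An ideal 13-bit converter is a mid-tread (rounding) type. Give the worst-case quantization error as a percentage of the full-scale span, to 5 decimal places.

0.00610 %

Rounding → worst-case error = ½ LSB = V_FS/2^14, so 100/16384 = 0.00610352 % of full scale.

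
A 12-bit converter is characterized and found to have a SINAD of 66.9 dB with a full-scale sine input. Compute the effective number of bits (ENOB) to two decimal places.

ENOB = (SINAD − 1.76) / 6.02 = (66.9 − 1.76)/6.02 = 10.821.

10.82 bits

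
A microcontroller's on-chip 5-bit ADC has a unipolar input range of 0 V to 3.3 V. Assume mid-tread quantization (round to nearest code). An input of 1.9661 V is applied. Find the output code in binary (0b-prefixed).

LSB = 3.3 V / 32 = 103.125 mV.
(V_in − V_low)/LSB = (1.9661 − 0) / 0.103125 = 19.065.
round(19.065) = 19.
In binary (0b-prefixed): 0b10011.

code 0b10011 (decimal 19)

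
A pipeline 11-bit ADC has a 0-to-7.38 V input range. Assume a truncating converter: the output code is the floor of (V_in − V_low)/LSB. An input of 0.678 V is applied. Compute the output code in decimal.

LSB = 7.38 V / 2048 = 3.604 mV.
(0.678 − 0) / 0.00360352 = 188.150 LSBs.
So the output code is 188.

code 188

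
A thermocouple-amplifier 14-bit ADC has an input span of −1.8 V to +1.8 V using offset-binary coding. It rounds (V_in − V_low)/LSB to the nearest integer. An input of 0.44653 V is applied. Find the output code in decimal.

code 10224

LSB = 3.6 V / 16384 = 219.73 µV.
Input sits at 10224.208 steps above V_low.
Round → code 10224.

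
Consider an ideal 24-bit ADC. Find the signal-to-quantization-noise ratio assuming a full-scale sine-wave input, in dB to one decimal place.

146.2 dB

SNR ≈ 6.02·N + 1.76 dB = 6.02·24 + 1.76 = 146.24 dB.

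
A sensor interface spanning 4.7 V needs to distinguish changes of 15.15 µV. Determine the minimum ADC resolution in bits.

Number of steps required ≥ 4.7 V / 15.15 µV = 310231.02.
Need 2^N ≥ 310231.02; 2^18 = 262144, 2^19 = 524288.
Minimum N = 19.

19 bits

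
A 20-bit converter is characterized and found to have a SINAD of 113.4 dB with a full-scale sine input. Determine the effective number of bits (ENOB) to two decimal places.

ENOB = (SINAD − 1.76) / 6.02 = (113.4 − 1.76)/6.02 = 18.545.

18.54 bits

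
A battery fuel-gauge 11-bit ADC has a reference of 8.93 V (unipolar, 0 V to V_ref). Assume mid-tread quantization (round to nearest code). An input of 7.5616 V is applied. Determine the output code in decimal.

LSB = 8.93 V / 2048 = 4.360 mV.
Input sits at 1734.172 steps above V_low.
Round → code 1734.

code 1734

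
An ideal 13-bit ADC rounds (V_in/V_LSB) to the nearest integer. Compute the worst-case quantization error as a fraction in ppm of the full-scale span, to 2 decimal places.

61.04 ppm

Rounding → worst-case error = ½ LSB = V_FS/2^14, so 1e+06/16384 = 61.0352 ppm of full scale.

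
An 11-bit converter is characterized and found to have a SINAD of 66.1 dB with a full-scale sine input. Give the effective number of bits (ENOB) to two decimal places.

ENOB = (SINAD − 1.76) / 6.02 = (66.1 − 1.76)/6.02 = 10.688.

10.69 bits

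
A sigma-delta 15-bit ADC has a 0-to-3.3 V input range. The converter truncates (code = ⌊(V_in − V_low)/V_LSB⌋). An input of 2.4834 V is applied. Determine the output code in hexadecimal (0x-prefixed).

Full-scale span = 3.3 V; LSB = 3.3/2^15 = 100.71 µV.
(V_in − V_low)/LSB = (2.4834 − 0) / 0.000100708 = 24659.409.
⌊·⌋(24659.409) = 24659.
In hexadecimal (0x-prefixed): 0x6053.

code 0x6053 (decimal 24659)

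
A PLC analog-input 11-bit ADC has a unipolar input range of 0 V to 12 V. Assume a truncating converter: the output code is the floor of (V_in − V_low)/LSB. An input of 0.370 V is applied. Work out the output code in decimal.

code 63

Full-scale span = 12 V; LSB = 12/2^11 = 5.859 mV.
(V_in − V_low)/LSB = (0.370 − 0) / 0.00585938 = 63.147.
Floor → code 63.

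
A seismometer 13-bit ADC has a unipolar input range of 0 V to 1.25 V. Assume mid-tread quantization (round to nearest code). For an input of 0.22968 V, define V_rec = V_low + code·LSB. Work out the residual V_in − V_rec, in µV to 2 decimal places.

LSB = 1.25/2^13 = 152.59 µV.
Scaled input = 1505.2308 LSBs, so code = 1505.
Reconstructed: 0.22964478 V.
V_in − V_rec = 3.52246e-05 V = 35.22 µV.

35.22 µV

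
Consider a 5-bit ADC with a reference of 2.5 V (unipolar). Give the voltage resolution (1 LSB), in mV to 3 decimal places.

Full-scale span = 2.5 V.
LSB = 2.5 / 2^5 = 2.5 / 32 = 0.078125 V = 78.125 mV.

78.125 mV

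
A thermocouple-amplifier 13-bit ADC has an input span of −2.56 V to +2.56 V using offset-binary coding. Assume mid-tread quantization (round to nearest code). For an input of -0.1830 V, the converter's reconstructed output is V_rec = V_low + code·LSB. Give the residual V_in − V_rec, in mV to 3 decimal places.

0.125 mV

One LSB is 5.12 V / 8192 = 0.625 mV.
(-0.1830 − (−2.56))/0.000625 = 3803.2000; round gives code 3803.
Code 3803 maps back to (−2.56) + 3803×0.000625 V = -0.183125 V.
Error = -0.1830 − (−0.183125) = 0.000125 V = 0.125 mV.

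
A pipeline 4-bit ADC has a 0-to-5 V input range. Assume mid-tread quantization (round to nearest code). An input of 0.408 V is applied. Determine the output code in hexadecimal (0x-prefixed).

LSB = 5 V / 16 = 312.500 mV.
(V_in − V_low)/LSB = (0.408 − 0) / 0.3125 = 1.306.
So the output code is 1.
In hexadecimal (0x-prefixed): 0x1.

code 0x1 (decimal 1)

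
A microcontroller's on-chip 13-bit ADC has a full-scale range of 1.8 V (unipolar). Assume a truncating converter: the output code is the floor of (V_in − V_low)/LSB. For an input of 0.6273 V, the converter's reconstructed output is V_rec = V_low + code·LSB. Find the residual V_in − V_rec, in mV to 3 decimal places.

0.200 mV

Step size: 1.8 V ÷ 2^13 = 219.73 µV.
Scaled input = 2854.9120 LSBs, so code = 2854.
V_rec = 0 + 2854·0.000219727 = 0.62709961 V.
V_in − V_rec = 0.000200391 V = 0.200 mV.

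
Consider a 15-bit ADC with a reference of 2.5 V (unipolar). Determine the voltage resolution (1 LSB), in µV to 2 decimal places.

76.29 µV

Full-scale span = 2.5 V.
LSB = 2.5 / 2^15 = 2.5 / 32768 = 7.62939e-05 V = 76.29 µV.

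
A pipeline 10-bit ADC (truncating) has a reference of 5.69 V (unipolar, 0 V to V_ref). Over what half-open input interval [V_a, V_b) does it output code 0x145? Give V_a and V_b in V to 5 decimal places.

LSB = 5.69/2^10 = 5.557 mV.
Code 0x145 = 325 decimal.
V_a = V_low + 325·LSB = 1.80591 V; V_b = V_low + 326·LSB = 1.81146 V.

[1.80591 V, 1.81146 V)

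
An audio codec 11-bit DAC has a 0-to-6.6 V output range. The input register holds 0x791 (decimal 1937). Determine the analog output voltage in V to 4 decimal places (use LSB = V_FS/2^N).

LSB = 6.6 V / 2^11 = 3.223 mV.
Code 0x791 = 1937 decimal.
V_out = 0 + 1937 × 0.00322266 V = 6.24229 V.

6.2423 V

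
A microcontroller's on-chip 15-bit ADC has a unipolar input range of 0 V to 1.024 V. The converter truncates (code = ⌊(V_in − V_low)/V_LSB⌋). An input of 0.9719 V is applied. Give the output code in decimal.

code 31100

Full-scale span = 1.024 V; LSB = 1.024/2^15 = 31.25 µV.
(V_in − V_low)/LSB = (0.9719 − 0) / 3.125e-05 = 31100.800.
Floor → code 31100.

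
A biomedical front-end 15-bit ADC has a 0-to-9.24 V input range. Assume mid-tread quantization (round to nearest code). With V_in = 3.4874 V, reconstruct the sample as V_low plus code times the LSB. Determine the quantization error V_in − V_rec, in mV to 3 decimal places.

0.123 mV

Step size: 9.24 V ÷ 2^15 = 281.98 µV.
(3.4874 − 0)/0.000281982 = 12367.4376; round gives code 12367.
Code 12367 maps back to 0 + 12367×0.000281982 V = 3.4872766 V.
Difference: 0.000123389 V → 0.123 mV.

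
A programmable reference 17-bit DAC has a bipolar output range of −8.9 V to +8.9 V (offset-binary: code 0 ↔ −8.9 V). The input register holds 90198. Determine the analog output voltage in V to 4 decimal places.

LSB = 17.8 V / 2^17 = 135.80 µV.
V_out = (−8.9) + 90198 × 0.000135803 V = 3.34918 V.

3.3492 V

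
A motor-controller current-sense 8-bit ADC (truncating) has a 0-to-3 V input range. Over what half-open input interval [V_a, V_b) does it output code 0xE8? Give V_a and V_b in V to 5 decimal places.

[2.71875 V, 2.73047 V)

LSB = 3/2^8 = 11.719 mV.
Code 0xE8 = 232 decimal.
V_a = V_low + 232·LSB = 2.71875 V; V_b = V_low + 233·LSB = 2.73047 V.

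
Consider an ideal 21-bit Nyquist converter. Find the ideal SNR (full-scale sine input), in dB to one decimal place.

SNR ≈ 6.02·N + 1.76 dB = 6.02·21 + 1.76 = 128.18 dB.

128.2 dB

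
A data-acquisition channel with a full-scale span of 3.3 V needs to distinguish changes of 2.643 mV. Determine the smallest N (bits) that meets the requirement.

11 bits

Number of steps required ≥ 3.3 V / 2.643 mV = 1248.58.
Need 2^N ≥ 1248.58; 2^10 = 1024, 2^11 = 2048.
Minimum N = 11.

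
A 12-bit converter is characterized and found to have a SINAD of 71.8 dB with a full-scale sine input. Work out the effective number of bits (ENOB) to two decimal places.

11.63 bits

ENOB = (SINAD − 1.76) / 6.02 = (71.8 − 1.76)/6.02 = 11.635.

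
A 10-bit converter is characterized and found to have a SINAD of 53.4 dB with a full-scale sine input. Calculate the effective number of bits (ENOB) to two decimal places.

8.58 bits

ENOB = (SINAD − 1.76) / 6.02 = (53.4 − 1.76)/6.02 = 8.578.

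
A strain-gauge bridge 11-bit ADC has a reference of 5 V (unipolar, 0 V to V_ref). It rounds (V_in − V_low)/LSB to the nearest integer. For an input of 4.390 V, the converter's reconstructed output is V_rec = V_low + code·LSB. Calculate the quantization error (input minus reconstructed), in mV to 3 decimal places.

Step size: 5 V ÷ 2^11 = 2.441 mV.
(4.390 − 0)/0.00244141 = 1798.1440; round gives code 1798.
Code 1798 maps back to 0 + 1798×0.00244141 V = 4.3896484 V.
V_in − V_rec = 0.000351562 V = 0.352 mV.

0.352 mV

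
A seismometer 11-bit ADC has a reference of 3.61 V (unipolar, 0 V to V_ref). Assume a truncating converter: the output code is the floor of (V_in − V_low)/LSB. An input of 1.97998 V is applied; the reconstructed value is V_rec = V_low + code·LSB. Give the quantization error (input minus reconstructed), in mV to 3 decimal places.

0.473 mV

One LSB is 3.61 V / 2048 = 1.763 mV.
(1.97998 − 0)/0.0017627 = 1123.2684; ⌊·⌋ gives code 1123.
V_rec = 0 + 1123·0.0017627 = 1.9795068 V.
V_in − V_rec = 0.000473164 V = 0.473 mV.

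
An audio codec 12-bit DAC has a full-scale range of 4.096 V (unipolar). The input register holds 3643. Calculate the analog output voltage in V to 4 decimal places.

LSB = 4.096 V / 2^12 = 1.000 mV.
V_out = 0 + 3643 × 0.001 V = 3.643 V.

3.6430 V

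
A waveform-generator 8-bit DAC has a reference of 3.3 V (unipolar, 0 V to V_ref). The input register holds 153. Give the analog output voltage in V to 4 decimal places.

1.9723 V

LSB = 3.3 V / 2^8 = 12.891 mV.
V_out = 0 + 153 × 0.0128906 V = 1.97227 V.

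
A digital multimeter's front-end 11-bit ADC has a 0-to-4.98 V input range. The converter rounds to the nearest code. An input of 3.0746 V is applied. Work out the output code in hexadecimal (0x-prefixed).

LSB = 4.98 V / 2048 = 2.432 mV.
(3.0746 − 0) / 0.00243164 = 1264.414 LSBs.
So the output code is 1264.
In hexadecimal (0x-prefixed): 0x4F0.

code 0x4F0 (decimal 1264)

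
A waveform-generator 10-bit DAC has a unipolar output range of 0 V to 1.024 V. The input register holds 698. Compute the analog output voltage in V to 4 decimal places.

0.6980 V

LSB = 1.024 V / 2^10 = 1.000 mV.
V_out = 0 + 698 × 0.001 V = 0.698 V.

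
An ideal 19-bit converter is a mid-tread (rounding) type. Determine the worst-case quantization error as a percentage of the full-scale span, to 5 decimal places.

0.00010 %

Rounding → worst-case error = ½ LSB = V_FS/2^20, so 100/1048576 = 9.53674e-05 % of full scale.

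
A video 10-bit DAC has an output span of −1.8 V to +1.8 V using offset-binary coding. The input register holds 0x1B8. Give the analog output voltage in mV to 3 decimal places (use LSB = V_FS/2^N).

-253.125 mV

LSB = 3.6 V / 2^10 = 3.516 mV.
Code 0x1B8 = 440 decimal.
V_out = (−1.8) + 440 × 0.00351563 V = -0.253125 V.
= -253.125 mV.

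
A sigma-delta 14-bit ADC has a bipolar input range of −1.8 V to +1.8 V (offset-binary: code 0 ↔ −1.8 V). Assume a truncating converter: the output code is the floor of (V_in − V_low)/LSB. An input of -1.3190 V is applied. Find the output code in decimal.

code 2189

With 16384 levels over 3.6 V, one step is 219.73 µV.
(-1.3190 − (−1.8)) / 0.000219727 = 2189.084 LSBs.
Floor → code 2189.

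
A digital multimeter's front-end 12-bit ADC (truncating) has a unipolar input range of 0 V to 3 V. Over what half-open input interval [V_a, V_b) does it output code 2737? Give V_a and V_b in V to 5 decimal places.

LSB = 3/2^12 = 0.732 mV.
V_a = V_low + 2737·LSB = 2.00464 V; V_b = V_low + 2738·LSB = 2.00537 V.

[2.00464 V, 2.00537 V)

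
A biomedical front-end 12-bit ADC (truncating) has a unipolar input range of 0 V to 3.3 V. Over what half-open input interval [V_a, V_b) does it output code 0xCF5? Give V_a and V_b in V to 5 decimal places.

[2.67239 V, 2.67319 V)

LSB = 3.3/2^12 = 0.806 mV.
Code 0xCF5 = 3317 decimal.
V_a = V_low + 3317·LSB = 2.67239 V; V_b = V_low + 3318·LSB = 2.67319 V.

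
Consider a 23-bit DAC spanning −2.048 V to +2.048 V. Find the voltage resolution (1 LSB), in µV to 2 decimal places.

0.49 µV

Full-scale span = 4.096 V.
LSB = 4.096 / 2^23 = 4.096 / 8388608 = 4.88281e-07 V = 0.49 µV.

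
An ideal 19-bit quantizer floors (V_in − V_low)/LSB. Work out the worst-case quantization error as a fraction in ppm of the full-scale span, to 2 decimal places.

1.91 ppm

Truncating → worst-case error = 1 LSB = V_FS/2^19, so 1e+06/524288 = 1.90735 ppm of full scale.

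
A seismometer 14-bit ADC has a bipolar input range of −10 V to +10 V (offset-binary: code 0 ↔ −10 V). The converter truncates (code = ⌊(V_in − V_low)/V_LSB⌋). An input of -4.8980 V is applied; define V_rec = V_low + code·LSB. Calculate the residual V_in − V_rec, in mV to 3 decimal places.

0.682 mV

Step size: 20 V ÷ 2^14 = 1.221 mV.
(-4.8980 − (−10))/0.0012207 = 4179.5584; ⌊·⌋ gives code 4179.
Reconstructed: -4.8986816 V.
V_in − V_rec = 0.000681641 V = 0.682 mV.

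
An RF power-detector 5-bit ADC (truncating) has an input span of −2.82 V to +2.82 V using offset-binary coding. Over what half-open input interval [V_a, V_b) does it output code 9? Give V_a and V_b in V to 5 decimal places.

[-1.23375 V, -1.05750 V)

LSB = 5.64/2^5 = 176.250 mV.
V_a = V_low + 9·LSB = -1.23375 V; V_b = V_low + 10·LSB = -1.0575 V.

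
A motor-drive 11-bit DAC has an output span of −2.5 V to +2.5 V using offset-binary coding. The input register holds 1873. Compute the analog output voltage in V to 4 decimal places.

LSB = 5 V / 2^11 = 2.441 mV.
V_out = (−2.5) + 1873 × 0.00244141 V = 2.07275 V.

2.0728 V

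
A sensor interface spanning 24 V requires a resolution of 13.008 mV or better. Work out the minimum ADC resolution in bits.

Number of steps required ≥ 24 V / 13.008 mV = 1845.02.
Need 2^N ≥ 1845.02; 2^10 = 1024, 2^11 = 2048.
Minimum N = 11.

11 bits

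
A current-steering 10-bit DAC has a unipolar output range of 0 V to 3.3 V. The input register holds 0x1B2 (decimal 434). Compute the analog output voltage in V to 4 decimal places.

1.3986 V

LSB = 3.3 V / 2^10 = 3.223 mV.
Code 0x1B2 = 434 decimal.
V_out = 0 + 434 × 0.00322266 V = 1.39863 V.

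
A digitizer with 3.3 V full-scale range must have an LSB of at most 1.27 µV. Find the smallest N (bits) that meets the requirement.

Number of steps required ≥ 3.3 V / 1.27 µV = 2598425.20.
Need 2^N ≥ 2598425.20; 2^21 = 2097152, 2^22 = 4194304.
Minimum N = 22.

22 bits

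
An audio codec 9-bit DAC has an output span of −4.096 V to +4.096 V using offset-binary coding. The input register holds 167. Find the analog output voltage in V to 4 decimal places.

LSB = 8.192 V / 2^9 = 16.000 mV.
V_out = (−4.096) + 167 × 0.016 V = -1.424 V.

-1.4240 V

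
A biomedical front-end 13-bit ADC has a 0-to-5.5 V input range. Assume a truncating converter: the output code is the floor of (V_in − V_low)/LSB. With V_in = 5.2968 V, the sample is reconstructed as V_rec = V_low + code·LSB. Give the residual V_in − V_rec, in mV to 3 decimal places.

Step size: 5.5 V ÷ 2^13 = 0.671 mV.
(V_in − V_low)/LSB = (5.2968 − 0)/0.000671387 = 7889.3428 → code 7889 (floor).
Code 7889 maps back to 0 + 7889×0.000671387 V = 5.2965698 V.
Error = 5.2968 − 5.2965698 = 0.000230176 V = 0.230 mV.

0.230 mV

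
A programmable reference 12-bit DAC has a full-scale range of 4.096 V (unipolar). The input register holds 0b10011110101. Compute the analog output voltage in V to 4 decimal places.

1.2690 V

LSB = 4.096 V / 2^12 = 1.000 mV.
Code 0b10011110101 = 1269 decimal.
V_out = 0 + 1269 × 0.001 V = 1.269 V.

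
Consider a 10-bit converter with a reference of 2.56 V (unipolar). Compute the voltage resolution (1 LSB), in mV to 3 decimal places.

Full-scale span = 2.56 V.
LSB = 2.56 / 2^10 = 2.56 / 1024 = 0.0025 V = 2.500 mV.

2.500 mV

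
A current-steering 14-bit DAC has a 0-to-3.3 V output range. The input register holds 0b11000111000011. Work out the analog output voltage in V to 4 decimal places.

LSB = 3.3 V / 2^14 = 201.42 µV.
Code 0b11000111000011 = 12739 decimal.
V_out = 0 + 12739 × 0.000201416 V = 2.56584 V.

2.5658 V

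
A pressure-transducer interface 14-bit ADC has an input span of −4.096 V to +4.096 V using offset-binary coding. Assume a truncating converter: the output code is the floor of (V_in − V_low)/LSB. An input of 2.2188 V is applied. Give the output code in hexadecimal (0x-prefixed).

code 0x3155 (decimal 12629)

Full-scale span = 8.192 V; LSB = 8.192/2^14 = 0.500 mV.
(2.2188 − (−4.096)) / 0.0005 = 12629.600 LSBs.
⌊·⌋(12629.600) = 12629.
In hexadecimal (0x-prefixed): 0x3155.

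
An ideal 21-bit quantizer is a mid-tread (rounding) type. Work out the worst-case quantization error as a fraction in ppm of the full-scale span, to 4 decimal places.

Rounding → worst-case error = ½ LSB = V_FS/2^22, so 1e+06/4194304 = 0.238419 ppm of full scale.

0.2384 ppm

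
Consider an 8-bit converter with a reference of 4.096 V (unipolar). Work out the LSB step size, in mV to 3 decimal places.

Full-scale span = 4.096 V.
LSB = 4.096 / 2^8 = 4.096 / 256 = 0.016 V = 16.000 mV.

16.000 mV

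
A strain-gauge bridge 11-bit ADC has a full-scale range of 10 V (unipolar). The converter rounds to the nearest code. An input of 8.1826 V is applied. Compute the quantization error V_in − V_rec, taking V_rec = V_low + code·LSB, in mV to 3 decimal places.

LSB = 10/2^11 = 4.883 mV.
(8.1826 − 0)/0.00488281 = 1675.7965; round gives code 1676.
Code 1676 maps back to 0 + 1676×0.00488281 V = 8.1835938 V.
Error = 8.1826 − 8.1835938 = -0.00099375 V = -0.994 mV.

-0.994 mV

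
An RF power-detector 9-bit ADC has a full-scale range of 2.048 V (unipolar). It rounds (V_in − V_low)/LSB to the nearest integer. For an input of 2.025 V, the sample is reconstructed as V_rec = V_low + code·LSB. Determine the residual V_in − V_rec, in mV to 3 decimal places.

1.000 mV

One LSB is 2.048 V / 512 = 4.000 mV.
(V_in − V_low)/LSB = (2.025 − 0)/0.004 = 506.2500 → code 506 (round).
Code 506 maps back to 0 + 506×0.004 V = 2.024 V.
Difference: 0.001 V → 1.000 mV.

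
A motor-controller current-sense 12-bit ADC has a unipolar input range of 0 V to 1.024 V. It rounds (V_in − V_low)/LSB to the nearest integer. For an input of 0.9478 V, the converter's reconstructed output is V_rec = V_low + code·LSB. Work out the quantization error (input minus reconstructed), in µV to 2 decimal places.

50.00 µV

One LSB is 1.024 V / 4096 = 250.00 µV.
(V_in − V_low)/LSB = (0.9478 − 0)/0.00025 = 3791.2000 → code 3791 (round).
Code 3791 maps back to 0 + 3791×0.00025 V = 0.94775 V.
Error = 0.9478 − 0.94775 = 5e-05 V = 50.00 µV.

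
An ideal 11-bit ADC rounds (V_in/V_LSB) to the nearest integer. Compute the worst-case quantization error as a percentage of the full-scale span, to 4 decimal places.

Rounding → worst-case error = ½ LSB = V_FS/2^12, so 100/4096 = 0.0244141 % of full scale.

0.0244 %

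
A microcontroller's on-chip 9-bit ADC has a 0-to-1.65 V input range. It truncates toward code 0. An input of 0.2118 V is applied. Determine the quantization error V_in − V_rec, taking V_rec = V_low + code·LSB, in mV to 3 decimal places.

LSB = 1.65/2^9 = 3.223 mV.
(0.2118 − 0)/0.00322266 = 65.7222; ⌊·⌋ gives code 65.
Code 65 maps back to 0 + 65×0.00322266 V = 0.20947266 V.
V_in − V_rec = 0.00232734 V = 2.327 mV.

2.327 mV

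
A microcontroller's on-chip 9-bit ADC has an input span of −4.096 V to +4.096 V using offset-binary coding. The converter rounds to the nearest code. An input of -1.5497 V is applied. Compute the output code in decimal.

code 159

Full-scale span = 8.192 V; LSB = 8.192/2^9 = 16.000 mV.
Input sits at 159.144 steps above V_low.
Round → code 159.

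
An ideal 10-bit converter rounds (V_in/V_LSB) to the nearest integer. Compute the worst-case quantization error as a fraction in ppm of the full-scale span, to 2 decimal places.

Rounding → worst-case error = ½ LSB = V_FS/2^11, so 1e+06/2048 = 488.281 ppm of full scale.

488.28 ppm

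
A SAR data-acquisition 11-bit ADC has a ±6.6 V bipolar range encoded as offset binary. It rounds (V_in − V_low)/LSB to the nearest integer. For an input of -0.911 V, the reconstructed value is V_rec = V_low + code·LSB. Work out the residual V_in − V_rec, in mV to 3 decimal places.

One LSB is 13.2 V / 2048 = 6.445 mV.
(-0.911 − (−6.6))/0.00644531 = 882.6570; round gives code 883.
Code 883 maps back to (−6.6) + 883×0.00644531 V = -0.90878906 V.
Difference: -0.00221094 V → -2.211 mV.

-2.211 mV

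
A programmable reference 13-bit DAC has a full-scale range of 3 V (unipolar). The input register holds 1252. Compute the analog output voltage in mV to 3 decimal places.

LSB = 3 V / 2^13 = 366.21 µV.
V_out = 0 + 1252 × 0.000366211 V = 0.458496 V.
= 458.496 mV.

458.496 mV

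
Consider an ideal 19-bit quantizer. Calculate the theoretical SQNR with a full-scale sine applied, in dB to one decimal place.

SNR ≈ 6.02·N + 1.76 dB = 6.02·19 + 1.76 = 116.14 dB.

116.1 dB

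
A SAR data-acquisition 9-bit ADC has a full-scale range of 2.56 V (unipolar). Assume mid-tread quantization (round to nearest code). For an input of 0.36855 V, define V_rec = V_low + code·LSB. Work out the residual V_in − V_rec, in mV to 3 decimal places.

LSB = 2.56/2^9 = 5.000 mV.
(V_in − V_low)/LSB = (0.36855 − 0)/0.005 = 73.7100 → code 74 (round).
Code 74 maps back to 0 + 74×0.005 V = 0.37 V.
Difference: -0.00145 V → -1.450 mV.

-1.450 mV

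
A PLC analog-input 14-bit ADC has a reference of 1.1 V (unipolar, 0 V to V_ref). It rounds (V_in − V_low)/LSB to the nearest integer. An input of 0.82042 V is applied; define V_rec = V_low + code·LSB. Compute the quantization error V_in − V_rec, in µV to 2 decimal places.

Step size: 1.1 V ÷ 2^14 = 67.14 µV.
(0.82042 − 0)/6.71387e-05 = 12219.7830; round gives code 12220.
V_rec = 0 + 12220·6.71387e-05 = 0.82043457 V.
Difference: -1.45703e-05 V → -14.57 µV.

-14.57 µV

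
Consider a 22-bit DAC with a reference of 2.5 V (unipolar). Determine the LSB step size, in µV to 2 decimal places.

Full-scale span = 2.5 V.
LSB = 2.5 / 2^22 = 2.5 / 4194304 = 5.96046e-07 V = 0.60 µV.

0.60 µV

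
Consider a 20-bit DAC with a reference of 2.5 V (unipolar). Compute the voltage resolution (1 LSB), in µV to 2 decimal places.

2.38 µV

Full-scale span = 2.5 V.
LSB = 2.5 / 2^20 = 2.5 / 1048576 = 2.38419e-06 V = 2.38 µV.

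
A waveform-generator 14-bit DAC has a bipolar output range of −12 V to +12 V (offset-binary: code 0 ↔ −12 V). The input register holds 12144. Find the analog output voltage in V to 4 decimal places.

5.7891 V

LSB = 24 V / 2^14 = 1.465 mV.
V_out = (−12) + 12144 × 0.00146484 V = 5.78906 V.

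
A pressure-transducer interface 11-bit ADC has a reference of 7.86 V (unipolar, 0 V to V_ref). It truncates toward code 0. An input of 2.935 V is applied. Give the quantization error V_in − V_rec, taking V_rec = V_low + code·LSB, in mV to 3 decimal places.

2.852 mV

Step size: 7.86 V ÷ 2^11 = 3.838 mV.
Scaled input = 764.7430 LSBs, so code = 764.
V_rec = 0 + 764·0.00383789 = 2.9321484 V.
Difference: 0.00285156 V → 2.852 mV.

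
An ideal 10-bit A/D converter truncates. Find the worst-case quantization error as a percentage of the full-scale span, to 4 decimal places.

0.0977 %

Truncating → worst-case error = 1 LSB = V_FS/2^10, so 100/1024 = 0.0976562 % of full scale.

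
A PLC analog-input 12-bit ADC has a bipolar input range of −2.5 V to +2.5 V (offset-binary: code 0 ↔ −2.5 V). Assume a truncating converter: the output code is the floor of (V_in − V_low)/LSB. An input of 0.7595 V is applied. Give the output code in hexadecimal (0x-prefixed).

Full-scale span = 5 V; LSB = 5/2^12 = 1.221 mV.
(0.7595 − (−2.5)) / 0.0012207 = 2670.182 LSBs.
So the output code is 2670.
In hexadecimal (0x-prefixed): 0xA6E.

code 0xA6E (decimal 2670)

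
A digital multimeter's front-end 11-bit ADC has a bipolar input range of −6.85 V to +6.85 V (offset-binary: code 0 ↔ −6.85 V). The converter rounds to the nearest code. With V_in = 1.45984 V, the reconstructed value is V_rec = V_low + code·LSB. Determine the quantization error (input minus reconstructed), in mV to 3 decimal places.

1.539 mV

LSB = 13.7/2^11 = 6.689 mV.
(1.45984 − (−6.85))/0.00668945 = 1242.2301; round gives code 1242.
Code 1242 maps back to (−6.85) + 1242×0.00668945 V = 1.4583008 V.
Difference: 0.00153922 V → 1.539 mV.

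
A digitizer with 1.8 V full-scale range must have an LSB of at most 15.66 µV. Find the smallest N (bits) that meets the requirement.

17 bits

Number of steps required ≥ 1.8 V / 15.66 µV = 114942.53.
Need 2^N ≥ 114942.53; 2^16 = 65536, 2^17 = 131072.
Minimum N = 17.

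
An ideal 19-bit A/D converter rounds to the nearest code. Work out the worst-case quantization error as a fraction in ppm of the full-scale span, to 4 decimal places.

Rounding → worst-case error = ½ LSB = V_FS/2^20, so 1e+06/1048576 = 0.953674 ppm of full scale.

0.9537 ppm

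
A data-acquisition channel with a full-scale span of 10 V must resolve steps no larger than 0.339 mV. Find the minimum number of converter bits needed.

Number of steps required ≥ 10 V / 0.339 mV = 29498.53.
Need 2^N ≥ 29498.53; 2^14 = 16384, 2^15 = 32768.
Minimum N = 15.

15 bits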